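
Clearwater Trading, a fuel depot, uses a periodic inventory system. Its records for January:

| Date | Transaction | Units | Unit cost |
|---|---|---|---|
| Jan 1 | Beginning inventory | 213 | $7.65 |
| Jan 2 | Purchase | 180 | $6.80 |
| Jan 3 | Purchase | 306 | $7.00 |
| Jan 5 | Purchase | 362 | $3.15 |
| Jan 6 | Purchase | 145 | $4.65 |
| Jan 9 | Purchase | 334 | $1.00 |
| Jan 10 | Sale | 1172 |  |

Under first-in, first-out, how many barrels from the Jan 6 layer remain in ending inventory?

Jan 10, 1172 sold [FIFO — oldest first]: 213 @ $7.65 + 180 @ $6.80 + 306 @ $7.00 + 362 @ $3.15 + 111 @ $4.65 = $6,651.90
Ending inventory: 34 @ $4.65 + 334 @ $1.00 = $492.10

34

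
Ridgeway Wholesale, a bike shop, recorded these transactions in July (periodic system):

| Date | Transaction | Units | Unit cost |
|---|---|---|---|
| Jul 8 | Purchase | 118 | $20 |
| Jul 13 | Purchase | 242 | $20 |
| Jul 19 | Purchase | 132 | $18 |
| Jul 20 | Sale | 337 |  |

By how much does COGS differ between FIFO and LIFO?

FIFO COGS: 118 @ $20 + 219 @ $20 = $6,740
LIFO COGS: 132 @ $18 + 205 @ $20 = $6,476
Difference = |$6,740 − $6,476| = $264

$264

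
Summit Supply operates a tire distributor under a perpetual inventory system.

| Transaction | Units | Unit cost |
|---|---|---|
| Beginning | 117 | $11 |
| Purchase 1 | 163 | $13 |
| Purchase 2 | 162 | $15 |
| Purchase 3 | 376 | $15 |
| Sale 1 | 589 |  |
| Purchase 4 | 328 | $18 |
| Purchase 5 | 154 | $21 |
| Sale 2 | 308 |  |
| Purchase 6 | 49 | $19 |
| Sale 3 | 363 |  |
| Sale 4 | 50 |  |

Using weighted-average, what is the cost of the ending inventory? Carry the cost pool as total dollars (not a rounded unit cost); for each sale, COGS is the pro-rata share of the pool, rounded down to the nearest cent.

After Beginning: 117 on hand, pool $1,287.00 (≈ $11.0000 each)
After Purchase 1: 280 on hand, pool $3,406.00 (≈ $12.1643 each)
After Purchase 2: 442 on hand, pool $5,836.00 (≈ $13.2036 each)
After Purchase 3: 818 on hand, pool $11,476.00 (≈ $14.0293 each)
Sale 1, sell 589: 589/818 × $11,476.00 → $8,263.28
After Purchase 4: 557 on hand, pool $9,116.72 (≈ $16.3675 each)
After Purchase 5: 711 on hand, pool $12,350.72 (≈ $17.3709 each)
Sale 2, sell 308: 308/711 × $12,350.72 → $5,350.24
After Purchase 6: 452 on hand, pool $7,931.48 (≈ $17.5475 each)
Sale 3, sell 363: 363/452 × $7,931.48 → $6,369.75
Sale 4, sell 50: 50/89 × $1,561.73 → $877.37
Total COGS = $8,263.28 + $5,350.24 + $6,369.75 + $877.37 = $20,860.64
Ending inventory (cost pool remaining) = $684.36
Check: goods available $21,545.00 = COGS $20,860.64 + ending $684.36

Ending inventory = $684.36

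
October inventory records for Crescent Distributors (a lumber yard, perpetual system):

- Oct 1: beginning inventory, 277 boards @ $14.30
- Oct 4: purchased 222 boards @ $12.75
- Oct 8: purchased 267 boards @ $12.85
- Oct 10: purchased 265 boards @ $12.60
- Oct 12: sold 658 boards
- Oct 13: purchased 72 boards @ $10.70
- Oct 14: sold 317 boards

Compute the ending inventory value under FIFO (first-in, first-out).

Oct 12, 658 sold [FIFO — oldest first]: 277 @ $14.30 + 222 @ $12.75 + 159 @ $12.85 = $8,834.75
Oct 14, 317 sold [FIFO — oldest first]: 108 @ $12.85 + 209 @ $12.60 = $4,021.20
Total COGS = $8,834.75 + $4,021.20 = $12,855.95
Ending inventory: 56 @ $12.60 + 72 @ $10.70 = $1,476.00

Ending inventory = $1,476.00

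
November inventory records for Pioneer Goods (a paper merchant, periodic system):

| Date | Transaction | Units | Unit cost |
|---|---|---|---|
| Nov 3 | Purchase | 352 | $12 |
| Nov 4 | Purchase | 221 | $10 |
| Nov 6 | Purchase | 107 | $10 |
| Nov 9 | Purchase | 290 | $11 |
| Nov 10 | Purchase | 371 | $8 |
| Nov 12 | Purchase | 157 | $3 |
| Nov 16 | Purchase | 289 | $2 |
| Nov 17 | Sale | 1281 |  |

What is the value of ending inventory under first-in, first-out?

Ending inventory = $1,529

Nov 17, 1281 sold [FIFO — oldest first]: 352 @ $12 + 221 @ $10 + 107 @ $10 + 290 @ $11 + 311 @ $8 = $13,182
Ending inventory: 60 @ $8 + 157 @ $3 + 289 @ $2 = $1,529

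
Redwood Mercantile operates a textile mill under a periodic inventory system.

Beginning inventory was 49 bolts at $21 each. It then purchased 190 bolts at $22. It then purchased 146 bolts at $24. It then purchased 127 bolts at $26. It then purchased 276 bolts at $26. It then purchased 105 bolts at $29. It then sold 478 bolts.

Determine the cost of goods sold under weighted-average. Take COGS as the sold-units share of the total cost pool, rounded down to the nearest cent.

COGS = $11,902.36

Sale 1, sell 478: 478/893 × $22,236.00 → $11,902.36
Ending inventory (cost pool remaining) = $10,333.64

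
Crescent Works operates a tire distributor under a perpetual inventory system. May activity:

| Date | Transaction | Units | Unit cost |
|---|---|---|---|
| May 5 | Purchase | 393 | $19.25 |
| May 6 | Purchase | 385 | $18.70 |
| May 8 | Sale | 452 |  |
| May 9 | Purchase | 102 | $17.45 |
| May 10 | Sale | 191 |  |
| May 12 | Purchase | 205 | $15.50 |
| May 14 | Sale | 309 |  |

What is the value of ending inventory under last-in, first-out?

May 8, 452 sold [LIFO — newest first]: 385 @ $18.70 + 67 @ $19.25 = $8,489.25
May 10, 191 sold [LIFO — newest first]: 102 @ $17.45 + 89 @ $19.25 = $3,493.15
May 14, 309 sold [LIFO — newest first]: 205 @ $15.50 + 104 @ $19.25 = $5,179.50
Total COGS = $8,489.25 + $3,493.15 + $5,179.50 = $17,161.90
Ending inventory: 133 @ $19.25 = $2,560.25

Ending inventory = $2,560.25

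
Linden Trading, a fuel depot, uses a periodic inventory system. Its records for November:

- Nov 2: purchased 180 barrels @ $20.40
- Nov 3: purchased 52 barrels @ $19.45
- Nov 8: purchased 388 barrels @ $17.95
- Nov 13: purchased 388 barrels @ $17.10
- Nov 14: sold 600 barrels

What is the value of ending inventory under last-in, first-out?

Nov 14, 600 sold [LIFO — newest first]: 388 @ $17.10 + 212 @ $17.95 = $10,440.20
Ending inventory: 180 @ $20.40 + 52 @ $19.45 + 176 @ $17.95 = $7,842.60
Check: goods available $18,282.80 = COGS $10,440.20 + ending $7,842.60

Ending inventory = $7,842.60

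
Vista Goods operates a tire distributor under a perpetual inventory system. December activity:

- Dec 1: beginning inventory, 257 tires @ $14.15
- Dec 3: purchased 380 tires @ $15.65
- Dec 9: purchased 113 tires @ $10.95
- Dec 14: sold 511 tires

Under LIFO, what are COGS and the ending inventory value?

Dec 14, 511 sold [LIFO — newest first]: 113 @ $10.95 + 380 @ $15.65 + 18 @ $14.15 = $7,439.05
Ending inventory: 239 @ $14.15 = $3,381.85
Check: goods available $10,820.90 = COGS $7,439.05 + ending $3,381.85

COGS = $7,439.05; ending inventory = $3,381.85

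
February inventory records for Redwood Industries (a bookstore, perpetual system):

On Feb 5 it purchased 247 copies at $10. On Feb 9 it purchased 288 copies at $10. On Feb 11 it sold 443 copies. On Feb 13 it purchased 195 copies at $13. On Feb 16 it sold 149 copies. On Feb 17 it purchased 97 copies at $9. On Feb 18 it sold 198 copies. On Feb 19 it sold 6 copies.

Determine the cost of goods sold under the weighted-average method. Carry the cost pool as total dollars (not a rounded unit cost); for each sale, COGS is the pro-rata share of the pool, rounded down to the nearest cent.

COGS = $8,423.68

After Feb 5: 247 on hand, pool $2,470.00 (≈ $10.0000 each)
After Feb 9: 535 on hand, pool $5,350.00 (≈ $10.0000 each)
Feb 11, sell 443: 443/535 × $5,350.00 → $4,430.00
After Feb 13: 287 on hand, pool $3,455.00 (≈ $12.0383 each)
Feb 16, sell 149: 149/287 × $3,455.00 → $1,793.71
After Feb 17: 235 on hand, pool $2,534.29 (≈ $10.7842 each)
Feb 18, sell 198: 198/235 × $2,534.29 → $2,135.27
Feb 19, sell 6: 6/37 × $399.02 → $64.70
Total COGS = $4,430.00 + $1,793.71 + $2,135.27 + $64.70 = $8,423.68
Ending inventory (cost pool remaining) = $334.32
Check: goods available $8,758.00 = COGS $8,423.68 + ending $334.32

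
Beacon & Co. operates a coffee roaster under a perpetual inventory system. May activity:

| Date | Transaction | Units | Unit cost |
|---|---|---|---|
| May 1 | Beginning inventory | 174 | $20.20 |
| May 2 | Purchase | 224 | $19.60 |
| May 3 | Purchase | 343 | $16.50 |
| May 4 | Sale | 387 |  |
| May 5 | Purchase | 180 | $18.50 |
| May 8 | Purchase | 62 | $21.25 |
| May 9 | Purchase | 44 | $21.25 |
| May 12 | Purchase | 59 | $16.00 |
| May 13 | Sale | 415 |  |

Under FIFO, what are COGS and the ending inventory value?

May 4, 387 sold [FIFO — oldest first]: 174 @ $20.20 + 213 @ $19.60 = $7,689.60
May 13, 415 sold [FIFO — oldest first]: 11 @ $19.60 + 343 @ $16.50 + 61 @ $18.50 = $7,003.60
Total COGS = $7,689.60 + $7,003.60 = $14,693.20
Ending inventory: 119 @ $18.50 + 62 @ $21.25 + 44 @ $21.25 + 59 @ $16.00 = $5,398.00
Check: goods available $20,091.20 = COGS $14,693.20 + ending $5,398.00

COGS = $14,693.20; ending inventory = $5,398.00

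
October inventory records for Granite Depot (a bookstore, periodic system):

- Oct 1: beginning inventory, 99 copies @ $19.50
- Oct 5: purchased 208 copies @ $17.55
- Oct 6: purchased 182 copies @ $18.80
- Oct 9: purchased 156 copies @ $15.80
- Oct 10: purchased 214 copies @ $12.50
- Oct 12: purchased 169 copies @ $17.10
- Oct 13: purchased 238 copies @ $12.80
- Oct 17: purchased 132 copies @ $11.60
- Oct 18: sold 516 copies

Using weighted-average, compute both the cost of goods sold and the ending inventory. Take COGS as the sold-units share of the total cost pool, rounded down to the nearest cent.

Oct 18, sell 516: 516/1398 × $21,609.80 → $7,976.14
Ending inventory (cost pool remaining) = $13,633.66
Check: goods available $21,609.80 = COGS $7,976.14 + ending $13,633.66

COGS = $7,976.14; ending inventory = $13,633.66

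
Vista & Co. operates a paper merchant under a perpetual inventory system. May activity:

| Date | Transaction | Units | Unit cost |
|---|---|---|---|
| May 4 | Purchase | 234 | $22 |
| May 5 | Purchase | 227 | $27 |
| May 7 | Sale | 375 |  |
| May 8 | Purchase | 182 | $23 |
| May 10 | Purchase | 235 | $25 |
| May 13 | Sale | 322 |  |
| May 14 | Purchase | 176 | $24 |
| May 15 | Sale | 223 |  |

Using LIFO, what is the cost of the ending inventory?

May 7, 375 sold [LIFO — newest first]: 227 @ $27 + 148 @ $22 = $9,385
May 13, 322 sold [LIFO — newest first]: 235 @ $25 + 87 @ $23 = $7,876
May 15, 223 sold [LIFO — newest first]: 176 @ $24 + 47 @ $23 = $5,305
Total COGS = $9,385 + $7,876 + $5,305 = $22,566
Ending inventory: 86 @ $22 + 48 @ $23 = $2,996

Ending inventory = $2,996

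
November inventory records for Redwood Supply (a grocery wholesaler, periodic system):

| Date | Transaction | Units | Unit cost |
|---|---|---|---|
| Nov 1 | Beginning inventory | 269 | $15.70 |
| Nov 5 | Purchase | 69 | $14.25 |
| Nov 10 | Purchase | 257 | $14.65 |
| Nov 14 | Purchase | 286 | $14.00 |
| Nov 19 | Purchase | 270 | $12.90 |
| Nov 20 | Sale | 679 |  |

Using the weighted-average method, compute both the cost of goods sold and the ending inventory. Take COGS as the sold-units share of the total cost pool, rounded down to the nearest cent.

Nov 20, sell 679: 679/1151 × $16,458.60 → $9,709.28
Ending inventory (cost pool remaining) = $6,749.32

COGS = $9,709.28; ending inventory = $6,749.32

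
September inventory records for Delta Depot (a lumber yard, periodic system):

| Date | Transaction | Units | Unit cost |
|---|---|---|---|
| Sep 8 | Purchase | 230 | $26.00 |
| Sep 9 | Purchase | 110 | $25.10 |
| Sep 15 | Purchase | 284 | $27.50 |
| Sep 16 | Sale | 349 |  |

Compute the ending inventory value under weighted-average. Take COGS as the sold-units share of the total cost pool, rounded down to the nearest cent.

Sep 16, sell 349: 349/624 × $16,551.00 → $9,256.88
Ending inventory (cost pool remaining) = $7,294.12
Check: goods available $16,551.00 = COGS $9,256.88 + ending $7,294.12

Ending inventory = $7,294.12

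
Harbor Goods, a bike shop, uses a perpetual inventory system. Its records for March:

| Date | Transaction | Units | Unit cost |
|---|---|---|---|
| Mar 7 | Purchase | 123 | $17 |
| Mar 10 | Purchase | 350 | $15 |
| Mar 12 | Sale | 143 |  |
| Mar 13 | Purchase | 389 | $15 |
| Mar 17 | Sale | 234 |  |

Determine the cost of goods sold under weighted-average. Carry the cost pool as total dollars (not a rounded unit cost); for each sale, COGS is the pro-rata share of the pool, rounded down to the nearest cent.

After Mar 7: 123 on hand, pool $2,091.00 (≈ $17.0000 each)
After Mar 10: 473 on hand, pool $7,341.00 (≈ $15.5201 each)
Mar 12, sell 143: 143/473 × $7,341.00 → $2,219.37
After Mar 13: 719 on hand, pool $10,956.63 (≈ $15.2387 each)
Mar 17, sell 234: 234/719 × $10,956.63 → $3,565.85
Total COGS = $2,219.37 + $3,565.85 = $5,785.22
Ending inventory (cost pool remaining) = $7,390.78

COGS = $5,785.22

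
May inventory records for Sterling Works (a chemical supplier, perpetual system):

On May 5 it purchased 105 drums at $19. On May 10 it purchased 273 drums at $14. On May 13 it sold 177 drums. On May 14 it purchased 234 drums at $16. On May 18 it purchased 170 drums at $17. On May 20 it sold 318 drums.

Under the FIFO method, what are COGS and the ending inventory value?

COGS = $7,689; ending inventory = $4,762

May 13, 177 sold [FIFO — oldest first]: 105 @ $19 + 72 @ $14 = $3,003
May 20, 318 sold [FIFO — oldest first]: 201 @ $14 + 117 @ $16 = $4,686
Total COGS = $3,003 + $4,686 = $7,689
Ending inventory: 117 @ $16 + 170 @ $17 = $4,762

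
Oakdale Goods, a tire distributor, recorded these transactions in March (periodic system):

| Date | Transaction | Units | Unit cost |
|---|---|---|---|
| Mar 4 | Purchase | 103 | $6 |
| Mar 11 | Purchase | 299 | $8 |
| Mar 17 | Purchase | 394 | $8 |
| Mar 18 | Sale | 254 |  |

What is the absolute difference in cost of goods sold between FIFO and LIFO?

FIFO COGS: 103 @ $6 + 151 @ $8 = $1,826
LIFO COGS: 254 @ $8 = $2,032
Difference = |$1,826 − $2,032| = $206

$206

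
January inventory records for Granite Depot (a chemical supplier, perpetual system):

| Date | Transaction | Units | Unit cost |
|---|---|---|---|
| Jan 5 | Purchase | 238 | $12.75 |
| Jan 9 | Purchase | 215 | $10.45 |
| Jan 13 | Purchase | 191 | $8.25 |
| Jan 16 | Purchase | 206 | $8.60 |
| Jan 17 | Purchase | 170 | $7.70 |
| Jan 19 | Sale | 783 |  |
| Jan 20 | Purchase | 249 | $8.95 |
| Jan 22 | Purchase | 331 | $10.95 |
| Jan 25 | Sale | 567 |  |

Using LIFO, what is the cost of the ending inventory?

Jan 19, 783 sold [LIFO — newest first]: 170 @ $7.70 + 206 @ $8.60 + 191 @ $8.25 + 215 @ $10.45 + 1 @ $12.75 = $6,915.85
Jan 25, 567 sold [LIFO — newest first]: 331 @ $10.95 + 236 @ $8.95 = $5,736.65
Total COGS = $6,915.85 + $5,736.65 = $12,652.50
Ending inventory: 237 @ $12.75 + 13 @ $8.95 = $3,138.10
Check: goods available $15,790.60 = COGS $12,652.50 + ending $3,138.10

Ending inventory = $3,138.10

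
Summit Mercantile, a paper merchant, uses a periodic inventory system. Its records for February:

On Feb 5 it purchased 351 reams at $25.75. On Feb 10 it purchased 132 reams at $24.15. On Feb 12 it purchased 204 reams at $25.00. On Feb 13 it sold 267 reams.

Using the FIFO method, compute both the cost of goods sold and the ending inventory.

Feb 13, 267 sold [FIFO — oldest first]: 267 @ $25.75 = $6,875.25
Ending inventory: 84 @ $25.75 + 132 @ $24.15 + 204 @ $25.00 = $10,450.80

COGS = $6,875.25; ending inventory = $10,450.80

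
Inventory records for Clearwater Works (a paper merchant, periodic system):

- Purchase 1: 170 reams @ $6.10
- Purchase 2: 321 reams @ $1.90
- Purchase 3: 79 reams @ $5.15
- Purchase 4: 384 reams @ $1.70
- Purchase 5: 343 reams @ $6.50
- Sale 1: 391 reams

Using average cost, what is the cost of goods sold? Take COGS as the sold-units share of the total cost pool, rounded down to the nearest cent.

COGS = $1,488.04

Sale 1, sell 391: 391/1297 × $4,936.05 → $1,488.04
Ending inventory (cost pool remaining) = $3,448.01
Check: goods available $4,936.05 = COGS $1,488.04 + ending $3,448.01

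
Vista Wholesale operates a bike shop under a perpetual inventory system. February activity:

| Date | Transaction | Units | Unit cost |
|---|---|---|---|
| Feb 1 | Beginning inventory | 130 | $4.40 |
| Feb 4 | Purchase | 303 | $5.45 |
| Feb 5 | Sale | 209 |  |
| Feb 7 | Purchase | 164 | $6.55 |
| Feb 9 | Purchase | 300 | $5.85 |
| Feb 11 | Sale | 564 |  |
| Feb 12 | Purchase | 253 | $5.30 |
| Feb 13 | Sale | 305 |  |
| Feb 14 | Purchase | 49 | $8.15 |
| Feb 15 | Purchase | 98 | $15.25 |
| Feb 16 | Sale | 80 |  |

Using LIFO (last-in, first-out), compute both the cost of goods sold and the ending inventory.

Feb 5, 209 sold [LIFO — newest first]: 209 @ $5.45 = $1,139.05
Feb 11, 564 sold [LIFO — newest first]: 300 @ $5.85 + 164 @ $6.55 + 94 @ $5.45 + 6 @ $4.40 = $3,367.90
Feb 13, 305 sold [LIFO — newest first]: 253 @ $5.30 + 52 @ $4.40 = $1,569.70
Feb 16, 80 sold [LIFO — newest first]: 80 @ $15.25 = $1,220.00
Total COGS = $1,139.05 + $3,367.90 + $1,569.70 + $1,220.00 = $7,296.65
Ending inventory: 72 @ $4.40 + 49 @ $8.15 + 18 @ $15.25 = $990.65
Check: goods available $8,287.30 = COGS $7,296.65 + ending $990.65

COGS = $7,296.65; ending inventory = $990.65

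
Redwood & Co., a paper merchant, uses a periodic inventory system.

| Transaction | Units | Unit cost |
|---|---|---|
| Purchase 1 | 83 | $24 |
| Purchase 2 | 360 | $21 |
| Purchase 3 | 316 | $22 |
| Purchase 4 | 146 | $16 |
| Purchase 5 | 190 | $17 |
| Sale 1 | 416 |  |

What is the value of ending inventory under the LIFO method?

Sale 1 (416) [LIFO — newest first]: 190 @ $17 + 146 @ $16 + 80 @ $22 = $7,326
Ending inventory: 83 @ $24 + 360 @ $21 + 236 @ $22 = $14,744
Check: goods available $22,070 = COGS $7,326 + ending $14,744

Ending inventory = $14,744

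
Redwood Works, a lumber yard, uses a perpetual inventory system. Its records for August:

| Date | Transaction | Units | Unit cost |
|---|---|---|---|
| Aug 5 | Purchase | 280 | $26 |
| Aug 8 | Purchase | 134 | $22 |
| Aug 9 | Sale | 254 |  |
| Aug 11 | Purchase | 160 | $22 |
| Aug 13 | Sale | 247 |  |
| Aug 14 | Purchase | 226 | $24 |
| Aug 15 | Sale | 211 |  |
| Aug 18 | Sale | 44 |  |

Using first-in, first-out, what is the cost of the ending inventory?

Ending inventory = $1,056

Aug 9, 254 sold [FIFO — oldest first]: 254 @ $26 = $6,604
Aug 13, 247 sold [FIFO — oldest first]: 26 @ $26 + 134 @ $22 + 87 @ $22 = $5,538
Aug 15, 211 sold [FIFO — oldest first]: 73 @ $22 + 138 @ $24 = $4,918
Aug 18, 44 sold [FIFO — oldest first]: 44 @ $24 = $1,056
Total COGS = $6,604 + $5,538 + $4,918 + $1,056 = $18,116
Ending inventory: 44 @ $24 = $1,056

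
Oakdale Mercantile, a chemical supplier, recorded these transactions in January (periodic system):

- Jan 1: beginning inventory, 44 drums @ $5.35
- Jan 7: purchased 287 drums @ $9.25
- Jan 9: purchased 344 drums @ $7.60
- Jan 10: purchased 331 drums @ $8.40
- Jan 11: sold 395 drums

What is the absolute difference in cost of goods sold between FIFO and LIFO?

FIFO COGS: 44 @ $5.35 + 287 @ $9.25 + 64 @ $7.60 = $3,376.55
LIFO COGS: 331 @ $8.40 + 64 @ $7.60 = $3,266.80
Difference = |$3,376.55 − $3,266.80| = $109.75

$109.75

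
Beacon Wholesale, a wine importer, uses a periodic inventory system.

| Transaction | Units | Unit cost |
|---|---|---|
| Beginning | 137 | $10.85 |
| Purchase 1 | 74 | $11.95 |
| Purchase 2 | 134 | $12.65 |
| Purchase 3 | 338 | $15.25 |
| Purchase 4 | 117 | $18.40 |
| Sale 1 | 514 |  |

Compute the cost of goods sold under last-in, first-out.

Sale 1 (514) [LIFO — newest first]: 117 @ $18.40 + 338 @ $15.25 + 59 @ $12.65 = $8,053.65
Ending inventory: 137 @ $10.85 + 74 @ $11.95 + 75 @ $12.65 = $3,319.50
Check: goods available $11,373.15 = COGS $8,053.65 + ending $3,319.50

COGS = $8,053.65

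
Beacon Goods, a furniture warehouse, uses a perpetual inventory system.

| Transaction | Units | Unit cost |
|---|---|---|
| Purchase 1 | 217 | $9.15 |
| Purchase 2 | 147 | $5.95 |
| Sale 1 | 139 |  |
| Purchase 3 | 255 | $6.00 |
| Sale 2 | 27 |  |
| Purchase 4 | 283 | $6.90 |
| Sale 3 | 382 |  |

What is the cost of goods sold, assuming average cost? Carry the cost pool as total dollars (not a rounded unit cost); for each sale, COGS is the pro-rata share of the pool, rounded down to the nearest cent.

After Purchase 1: 217 on hand, pool $1,985.55 (≈ $9.1500 each)
After Purchase 2: 364 on hand, pool $2,860.20 (≈ $7.8577 each)
Sale 1, sell 139: 139/364 × $2,860.20 → $1,092.21
After Purchase 3: 480 on hand, pool $3,297.99 (≈ $6.8708 each)
Sale 2, sell 27: 27/480 × $3,297.99 → $185.51
After Purchase 4: 736 on hand, pool $5,065.18 (≈ $6.8820 each)
Sale 3, sell 382: 382/736 × $5,065.18 → $2,628.93
Total COGS = $1,092.21 + $185.51 + $2,628.93 = $3,906.65
Ending inventory (cost pool remaining) = $2,436.25

COGS = $3,906.65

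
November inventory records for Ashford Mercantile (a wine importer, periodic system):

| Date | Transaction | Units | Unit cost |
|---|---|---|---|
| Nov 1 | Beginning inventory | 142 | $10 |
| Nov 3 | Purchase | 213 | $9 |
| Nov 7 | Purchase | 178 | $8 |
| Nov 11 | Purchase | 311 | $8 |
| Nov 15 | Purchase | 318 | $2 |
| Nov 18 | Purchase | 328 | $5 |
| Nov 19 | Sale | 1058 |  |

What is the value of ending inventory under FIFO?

Nov 19, 1058 sold [FIFO — oldest first]: 142 @ $10 + 213 @ $9 + 178 @ $8 + 311 @ $8 + 214 @ $2 = $7,677
Ending inventory: 104 @ $2 + 328 @ $5 = $1,848

Ending inventory = $1,848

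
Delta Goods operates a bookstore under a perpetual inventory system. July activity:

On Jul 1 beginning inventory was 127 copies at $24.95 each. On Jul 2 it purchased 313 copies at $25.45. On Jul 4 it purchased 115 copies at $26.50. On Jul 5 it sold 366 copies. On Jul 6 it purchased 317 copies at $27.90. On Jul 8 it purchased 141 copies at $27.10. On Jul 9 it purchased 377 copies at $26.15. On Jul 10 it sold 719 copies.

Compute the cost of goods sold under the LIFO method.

COGS = $28,723.00

Jul 5, 366 sold [LIFO — newest first]: 115 @ $26.50 + 251 @ $25.45 = $9,435.45
Jul 10, 719 sold [LIFO — newest first]: 377 @ $26.15 + 141 @ $27.10 + 201 @ $27.90 = $19,287.55
Total COGS = $9,435.45 + $19,287.55 = $28,723.00
Ending inventory: 127 @ $24.95 + 62 @ $25.45 + 116 @ $27.90 = $7,982.95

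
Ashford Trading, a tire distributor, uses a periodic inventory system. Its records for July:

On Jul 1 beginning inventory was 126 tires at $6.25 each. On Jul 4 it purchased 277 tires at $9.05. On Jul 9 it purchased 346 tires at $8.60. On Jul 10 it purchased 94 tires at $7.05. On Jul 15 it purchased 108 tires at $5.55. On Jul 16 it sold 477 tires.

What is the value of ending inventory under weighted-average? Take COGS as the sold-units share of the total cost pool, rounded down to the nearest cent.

Ending inventory = $3,754.15

Jul 16, sell 477: 477/951 × $7,532.05 → $3,777.90
Ending inventory (cost pool remaining) = $3,754.15
Check: goods available $7,532.05 = COGS $3,777.90 + ending $3,754.15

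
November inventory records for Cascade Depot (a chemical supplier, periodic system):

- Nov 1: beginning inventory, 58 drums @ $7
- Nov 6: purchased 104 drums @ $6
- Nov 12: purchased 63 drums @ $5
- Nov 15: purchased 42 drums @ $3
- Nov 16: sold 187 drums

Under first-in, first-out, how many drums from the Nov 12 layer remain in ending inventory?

Nov 16, 187 sold [FIFO — oldest first]: 58 @ $7 + 104 @ $6 + 25 @ $5 = $1,155
Ending inventory: 38 @ $5 + 42 @ $3 = $316
Check: goods available $1,471 = COGS $1,155 + ending $316

38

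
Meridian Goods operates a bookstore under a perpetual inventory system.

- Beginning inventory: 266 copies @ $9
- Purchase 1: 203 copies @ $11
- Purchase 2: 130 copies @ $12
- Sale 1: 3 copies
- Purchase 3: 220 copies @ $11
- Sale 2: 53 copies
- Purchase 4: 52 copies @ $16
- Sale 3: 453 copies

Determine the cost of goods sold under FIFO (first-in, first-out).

COGS = $5,107

Sale 1 (3) [FIFO — oldest first]: 3 @ $9 = $27
Sale 2 (53) [FIFO — oldest first]: 53 @ $9 = $477
Sale 3 (453) [FIFO — oldest first]: 210 @ $9 + 203 @ $11 + 40 @ $12 = $4,603
Total COGS = $27 + $477 + $4,603 = $5,107
Ending inventory: 90 @ $12 + 220 @ $11 + 52 @ $16 = $4,332
Check: goods available $9,439 = COGS $5,107 + ending $4,332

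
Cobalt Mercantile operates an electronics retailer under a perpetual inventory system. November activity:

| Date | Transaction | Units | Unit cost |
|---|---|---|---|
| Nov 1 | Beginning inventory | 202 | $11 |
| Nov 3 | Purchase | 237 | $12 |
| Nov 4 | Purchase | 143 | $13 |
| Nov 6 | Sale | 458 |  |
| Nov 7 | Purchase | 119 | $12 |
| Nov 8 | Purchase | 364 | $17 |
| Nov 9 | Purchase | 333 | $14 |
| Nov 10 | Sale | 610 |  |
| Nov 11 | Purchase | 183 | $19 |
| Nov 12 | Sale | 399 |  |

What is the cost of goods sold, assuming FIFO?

COGS = $20,514

Nov 6, 458 sold [FIFO — oldest first]: 202 @ $11 + 237 @ $12 + 19 @ $13 = $5,313
Nov 10, 610 sold [FIFO — oldest first]: 124 @ $13 + 119 @ $12 + 364 @ $17 + 3 @ $14 = $9,270
Nov 12, 399 sold [FIFO — oldest first]: 330 @ $14 + 69 @ $19 = $5,931
Total COGS = $5,313 + $9,270 + $5,931 = $20,514
Ending inventory: 114 @ $19 = $2,166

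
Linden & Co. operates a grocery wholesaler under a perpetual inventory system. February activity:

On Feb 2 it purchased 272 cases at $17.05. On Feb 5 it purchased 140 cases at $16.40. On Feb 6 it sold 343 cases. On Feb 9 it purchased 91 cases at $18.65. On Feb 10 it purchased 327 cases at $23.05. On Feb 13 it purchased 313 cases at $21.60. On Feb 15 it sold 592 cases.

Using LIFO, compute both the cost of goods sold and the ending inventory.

COGS = $18,948.90; ending inventory = $3,980.00

Feb 6, 343 sold [LIFO — newest first]: 140 @ $16.40 + 203 @ $17.05 = $5,757.15
Feb 15, 592 sold [LIFO — newest first]: 313 @ $21.60 + 279 @ $23.05 = $13,191.75
Total COGS = $5,757.15 + $13,191.75 = $18,948.90
Ending inventory: 69 @ $17.05 + 91 @ $18.65 + 48 @ $23.05 = $3,980.00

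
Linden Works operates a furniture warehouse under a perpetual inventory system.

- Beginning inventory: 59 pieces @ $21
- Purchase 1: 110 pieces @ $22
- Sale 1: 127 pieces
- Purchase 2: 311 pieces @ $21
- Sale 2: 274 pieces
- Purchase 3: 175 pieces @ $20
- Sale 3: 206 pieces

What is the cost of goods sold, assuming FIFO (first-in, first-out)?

Sale 1 (127) [FIFO — oldest first]: 59 @ $21 + 68 @ $22 = $2,735
Sale 2 (274) [FIFO — oldest first]: 42 @ $22 + 232 @ $21 = $5,796
Sale 3 (206) [FIFO — oldest first]: 79 @ $21 + 127 @ $20 = $4,199
Total COGS = $2,735 + $5,796 + $4,199 = $12,730
Ending inventory: 48 @ $20 = $960
Check: goods available $13,690 = COGS $12,730 + ending $960

COGS = $12,730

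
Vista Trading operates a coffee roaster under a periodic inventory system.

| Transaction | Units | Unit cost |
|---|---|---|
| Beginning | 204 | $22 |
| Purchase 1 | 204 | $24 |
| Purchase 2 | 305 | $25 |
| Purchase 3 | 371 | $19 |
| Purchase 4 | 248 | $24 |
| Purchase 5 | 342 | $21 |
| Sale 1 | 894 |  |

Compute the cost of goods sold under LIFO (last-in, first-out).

Sale 1 (894) [LIFO — newest first]: 342 @ $21 + 248 @ $24 + 304 @ $19 = $18,910
Ending inventory: 204 @ $22 + 204 @ $24 + 305 @ $25 + 67 @ $19 = $18,282

COGS = $18,910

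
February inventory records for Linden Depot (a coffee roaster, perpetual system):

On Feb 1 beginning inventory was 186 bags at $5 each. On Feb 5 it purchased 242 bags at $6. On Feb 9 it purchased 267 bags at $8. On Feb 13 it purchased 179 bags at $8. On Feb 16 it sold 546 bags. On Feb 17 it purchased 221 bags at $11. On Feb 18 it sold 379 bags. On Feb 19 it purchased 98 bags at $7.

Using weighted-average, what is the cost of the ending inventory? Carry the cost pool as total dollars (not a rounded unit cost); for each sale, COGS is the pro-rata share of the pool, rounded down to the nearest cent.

After Feb 1: 186 on hand, pool $930.00 (≈ $5.0000 each)
After Feb 5: 428 on hand, pool $2,382.00 (≈ $5.5654 each)
After Feb 9: 695 on hand, pool $4,518.00 (≈ $6.5007 each)
After Feb 13: 874 on hand, pool $5,950.00 (≈ $6.8078 each)
Feb 16, sell 546: 546/874 × $5,950.00 → $3,717.04
After Feb 17: 549 on hand, pool $4,663.96 (≈ $8.4954 each)
Feb 18, sell 379: 379/549 × $4,663.96 → $3,219.74
After Feb 19: 268 on hand, pool $2,130.22 (≈ $7.9486 each)
Total COGS = $3,717.04 + $3,219.74 = $6,936.78
Ending inventory (cost pool remaining) = $2,130.22

Ending inventory = $2,130.22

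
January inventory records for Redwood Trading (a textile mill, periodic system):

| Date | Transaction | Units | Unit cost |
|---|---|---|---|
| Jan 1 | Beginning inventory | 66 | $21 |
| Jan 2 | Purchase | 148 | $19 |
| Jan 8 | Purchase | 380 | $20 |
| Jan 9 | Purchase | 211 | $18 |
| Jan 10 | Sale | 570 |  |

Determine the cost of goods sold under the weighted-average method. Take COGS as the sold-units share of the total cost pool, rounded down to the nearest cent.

Jan 10, sell 570: 570/805 × $15,596.00 → $11,043.13
Ending inventory (cost pool remaining) = $4,552.87

COGS = $11,043.13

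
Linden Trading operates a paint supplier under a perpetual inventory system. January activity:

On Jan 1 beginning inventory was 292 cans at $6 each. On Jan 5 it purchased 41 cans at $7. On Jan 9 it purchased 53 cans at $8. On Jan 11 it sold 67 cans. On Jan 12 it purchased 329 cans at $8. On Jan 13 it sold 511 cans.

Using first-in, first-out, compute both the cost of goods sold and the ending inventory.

Jan 11, 67 sold [FIFO — oldest first]: 67 @ $6 = $402
Jan 13, 511 sold [FIFO — oldest first]: 225 @ $6 + 41 @ $7 + 53 @ $8 + 192 @ $8 = $3,597
Total COGS = $402 + $3,597 = $3,999
Ending inventory: 137 @ $8 = $1,096

COGS = $3,999; ending inventory = $1,096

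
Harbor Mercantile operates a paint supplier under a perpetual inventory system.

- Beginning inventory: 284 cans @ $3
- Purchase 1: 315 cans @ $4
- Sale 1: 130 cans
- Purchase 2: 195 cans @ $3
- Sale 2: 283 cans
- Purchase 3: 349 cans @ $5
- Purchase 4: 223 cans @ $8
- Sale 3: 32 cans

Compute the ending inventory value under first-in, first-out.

Sale 1 (130) [FIFO — oldest first]: 130 @ $3 = $390
Sale 2 (283) [FIFO — oldest first]: 154 @ $3 + 129 @ $4 = $978
Sale 3 (32) [FIFO — oldest first]: 32 @ $4 = $128
Total COGS = $390 + $978 + $128 = $1,496
Ending inventory: 154 @ $4 + 195 @ $3 + 349 @ $5 + 223 @ $8 = $4,730

Ending inventory = $4,730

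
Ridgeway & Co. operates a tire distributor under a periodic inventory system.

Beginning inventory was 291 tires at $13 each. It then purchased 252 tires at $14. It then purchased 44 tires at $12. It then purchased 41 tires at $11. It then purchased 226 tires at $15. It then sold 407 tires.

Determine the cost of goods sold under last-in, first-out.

COGS = $5,713

Sale 1 (407) [LIFO — newest first]: 226 @ $15 + 41 @ $11 + 44 @ $12 + 96 @ $14 = $5,713
Ending inventory: 291 @ $13 + 156 @ $14 = $5,967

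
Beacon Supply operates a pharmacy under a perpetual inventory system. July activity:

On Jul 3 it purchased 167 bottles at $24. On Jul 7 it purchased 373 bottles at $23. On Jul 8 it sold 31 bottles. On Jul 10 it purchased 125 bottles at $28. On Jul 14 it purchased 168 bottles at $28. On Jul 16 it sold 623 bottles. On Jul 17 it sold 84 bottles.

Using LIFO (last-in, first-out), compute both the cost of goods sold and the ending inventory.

Jul 8, 31 sold [LIFO — newest first]: 31 @ $23 = $713
Jul 16, 623 sold [LIFO — newest first]: 168 @ $28 + 125 @ $28 + 330 @ $23 = $15,794
Jul 17, 84 sold [LIFO — newest first]: 12 @ $23 + 72 @ $24 = $2,004
Total COGS = $713 + $15,794 + $2,004 = $18,511
Ending inventory: 95 @ $24 = $2,280
Check: goods available $20,791 = COGS $18,511 + ending $2,280

COGS = $18,511; ending inventory = $2,280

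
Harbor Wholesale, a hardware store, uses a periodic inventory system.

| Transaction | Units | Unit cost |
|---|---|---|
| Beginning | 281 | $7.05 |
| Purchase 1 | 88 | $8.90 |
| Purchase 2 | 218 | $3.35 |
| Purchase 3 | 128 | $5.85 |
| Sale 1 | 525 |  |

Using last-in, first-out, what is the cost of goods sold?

COGS = $2,903.85

Sale 1 (525) [LIFO — newest first]: 128 @ $5.85 + 218 @ $3.35 + 88 @ $8.90 + 91 @ $7.05 = $2,903.85
Ending inventory: 190 @ $7.05 = $1,339.50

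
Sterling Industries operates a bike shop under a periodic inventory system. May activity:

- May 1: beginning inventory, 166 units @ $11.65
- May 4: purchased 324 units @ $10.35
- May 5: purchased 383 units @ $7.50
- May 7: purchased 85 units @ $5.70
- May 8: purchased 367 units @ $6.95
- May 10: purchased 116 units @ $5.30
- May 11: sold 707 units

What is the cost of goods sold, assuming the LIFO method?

COGS = $4,692.45

May 11, 707 sold [LIFO — newest first]: 116 @ $5.30 + 367 @ $6.95 + 85 @ $5.70 + 139 @ $7.50 = $4,692.45
Ending inventory: 166 @ $11.65 + 324 @ $10.35 + 244 @ $7.50 = $7,117.30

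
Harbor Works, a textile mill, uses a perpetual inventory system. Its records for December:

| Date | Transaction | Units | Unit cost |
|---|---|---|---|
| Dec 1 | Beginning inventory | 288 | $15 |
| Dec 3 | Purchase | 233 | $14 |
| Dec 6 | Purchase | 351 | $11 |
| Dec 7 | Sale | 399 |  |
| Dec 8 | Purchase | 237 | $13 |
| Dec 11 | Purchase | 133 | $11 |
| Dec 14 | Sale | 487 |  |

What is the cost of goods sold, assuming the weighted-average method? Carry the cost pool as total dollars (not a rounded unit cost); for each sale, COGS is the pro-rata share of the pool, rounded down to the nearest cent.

After Dec 1: 288 on hand, pool $4,320.00 (≈ $15.0000 each)
After Dec 3: 521 on hand, pool $7,582.00 (≈ $14.5528 each)
After Dec 6: 872 on hand, pool $11,443.00 (≈ $13.1227 each)
Dec 7, sell 399: 399/872 × $11,443.00 → $5,235.95
After Dec 8: 710 on hand, pool $9,288.05 (≈ $13.0818 each)
After Dec 11: 843 on hand, pool $10,751.05 (≈ $12.7533 each)
Dec 14, sell 487: 487/843 × $10,751.05 → $6,210.86
Total COGS = $5,235.95 + $6,210.86 = $11,446.81
Ending inventory (cost pool remaining) = $4,540.19

COGS = $11,446.81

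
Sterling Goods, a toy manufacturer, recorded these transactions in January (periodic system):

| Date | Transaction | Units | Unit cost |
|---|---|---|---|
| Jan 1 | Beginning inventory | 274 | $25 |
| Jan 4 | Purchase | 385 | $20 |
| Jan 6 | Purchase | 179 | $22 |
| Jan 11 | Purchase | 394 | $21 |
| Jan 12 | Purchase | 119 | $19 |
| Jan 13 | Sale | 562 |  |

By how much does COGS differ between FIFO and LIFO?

$997

FIFO COGS: 274 @ $25 + 288 @ $20 = $12,610
LIFO COGS: 119 @ $19 + 394 @ $21 + 49 @ $22 = $11,613
Difference = |$12,610 − $11,613| = $997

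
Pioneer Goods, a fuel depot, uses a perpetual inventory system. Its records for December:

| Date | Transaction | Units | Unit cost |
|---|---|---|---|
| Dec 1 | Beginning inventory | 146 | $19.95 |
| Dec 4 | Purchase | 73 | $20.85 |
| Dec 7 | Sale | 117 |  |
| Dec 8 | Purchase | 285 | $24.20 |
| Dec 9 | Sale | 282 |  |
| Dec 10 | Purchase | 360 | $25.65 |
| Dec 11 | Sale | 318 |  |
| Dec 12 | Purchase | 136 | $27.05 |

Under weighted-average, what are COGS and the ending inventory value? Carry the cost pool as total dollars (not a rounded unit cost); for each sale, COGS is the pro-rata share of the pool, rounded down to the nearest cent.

After Dec 1: 146 on hand, pool $2,912.70 (≈ $19.9500 each)
After Dec 4: 219 on hand, pool $4,434.75 (≈ $20.2500 each)
Dec 7, sell 117: 117/219 × $4,434.75 → $2,369.25
After Dec 8: 387 on hand, pool $8,962.50 (≈ $23.1589 each)
Dec 9, sell 282: 282/387 × $8,962.50 → $6,530.81
After Dec 10: 465 on hand, pool $11,665.69 (≈ $25.0875 each)
Dec 11, sell 318: 318/465 × $11,665.69 → $7,977.82
After Dec 12: 283 on hand, pool $7,366.67 (≈ $26.0306 each)
Total COGS = $2,369.25 + $6,530.81 + $7,977.82 = $16,877.88
Ending inventory (cost pool remaining) = $7,366.67
Check: goods available $24,244.55 = COGS $16,877.88 + ending $7,366.67

COGS = $16,877.88; ending inventory = $7,366.67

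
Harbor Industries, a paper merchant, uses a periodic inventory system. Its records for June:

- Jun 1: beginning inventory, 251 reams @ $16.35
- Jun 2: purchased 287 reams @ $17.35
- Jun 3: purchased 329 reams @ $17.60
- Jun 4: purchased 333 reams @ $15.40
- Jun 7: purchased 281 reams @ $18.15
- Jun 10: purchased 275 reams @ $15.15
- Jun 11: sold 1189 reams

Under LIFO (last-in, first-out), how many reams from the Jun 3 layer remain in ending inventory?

29

Jun 11, 1189 sold [LIFO — newest first]: 275 @ $15.15 + 281 @ $18.15 + 333 @ $15.40 + 300 @ $17.60 = $19,674.60
Ending inventory: 251 @ $16.35 + 287 @ $17.35 + 29 @ $17.60 = $9,593.70
Check: goods available $29,268.30 = COGS $19,674.60 + ending $9,593.70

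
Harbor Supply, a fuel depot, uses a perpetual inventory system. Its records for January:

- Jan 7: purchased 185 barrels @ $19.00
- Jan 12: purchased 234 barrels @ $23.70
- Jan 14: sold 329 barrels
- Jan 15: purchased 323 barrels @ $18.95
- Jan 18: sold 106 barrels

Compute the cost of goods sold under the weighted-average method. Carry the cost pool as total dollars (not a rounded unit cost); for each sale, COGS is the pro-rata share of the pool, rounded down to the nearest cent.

After Jan 7: 185 on hand, pool $3,515.00 (≈ $19.0000 each)
After Jan 12: 419 on hand, pool $9,060.80 (≈ $21.6248 each)
Jan 14, sell 329: 329/419 × $9,060.80 → $7,114.56
After Jan 15: 413 on hand, pool $8,067.09 (≈ $19.5329 each)
Jan 18, sell 106: 106/413 × $8,067.09 → $2,070.48
Total COGS = $7,114.56 + $2,070.48 = $9,185.04
Ending inventory (cost pool remaining) = $5,996.61

COGS = $9,185.04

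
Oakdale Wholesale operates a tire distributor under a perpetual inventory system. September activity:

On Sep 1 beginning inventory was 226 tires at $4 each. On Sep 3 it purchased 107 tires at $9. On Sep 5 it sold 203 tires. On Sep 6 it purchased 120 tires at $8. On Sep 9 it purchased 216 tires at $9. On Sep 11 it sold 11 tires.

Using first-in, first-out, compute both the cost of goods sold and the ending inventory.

COGS = $856; ending inventory = $3,915

Sep 5, 203 sold [FIFO — oldest first]: 203 @ $4 = $812
Sep 11, 11 sold [FIFO — oldest first]: 11 @ $4 = $44
Total COGS = $812 + $44 = $856
Ending inventory: 12 @ $4 + 107 @ $9 + 120 @ $8 + 216 @ $9 = $3,915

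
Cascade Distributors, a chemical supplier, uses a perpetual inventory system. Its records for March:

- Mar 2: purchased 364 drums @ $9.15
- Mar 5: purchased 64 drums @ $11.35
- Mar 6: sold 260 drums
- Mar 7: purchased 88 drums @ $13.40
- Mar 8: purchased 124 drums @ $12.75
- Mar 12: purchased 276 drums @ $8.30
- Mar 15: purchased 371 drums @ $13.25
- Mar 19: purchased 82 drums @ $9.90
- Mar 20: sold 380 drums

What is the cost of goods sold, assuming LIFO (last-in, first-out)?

COGS = $7,280.10

Mar 6, 260 sold [LIFO — newest first]: 64 @ $11.35 + 196 @ $9.15 = $2,519.80
Mar 20, 380 sold [LIFO — newest first]: 82 @ $9.90 + 298 @ $13.25 = $4,760.30
Total COGS = $2,519.80 + $4,760.30 = $7,280.10
Ending inventory: 168 @ $9.15 + 88 @ $13.40 + 124 @ $12.75 + 276 @ $8.30 + 73 @ $13.25 = $7,555.45
Check: goods available $14,835.55 = COGS $7,280.10 + ending $7,555.45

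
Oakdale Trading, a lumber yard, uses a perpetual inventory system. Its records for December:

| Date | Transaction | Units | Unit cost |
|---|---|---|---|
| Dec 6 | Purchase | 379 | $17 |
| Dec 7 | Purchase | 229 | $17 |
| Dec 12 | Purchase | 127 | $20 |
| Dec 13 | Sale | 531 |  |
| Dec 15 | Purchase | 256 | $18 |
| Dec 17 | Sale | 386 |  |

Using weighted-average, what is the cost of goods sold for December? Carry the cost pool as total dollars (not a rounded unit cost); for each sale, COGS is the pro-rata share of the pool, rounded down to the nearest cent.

COGS = $16,167.80

After Dec 6: 379 on hand, pool $6,443.00 (≈ $17.0000 each)
After Dec 7: 608 on hand, pool $10,336.00 (≈ $17.0000 each)
After Dec 12: 735 on hand, pool $12,876.00 (≈ $17.5184 each)
Dec 13, sell 531: 531/735 × $12,876.00 → $9,302.25
After Dec 15: 460 on hand, pool $8,181.75 (≈ $17.7864 each)
Dec 17, sell 386: 386/460 × $8,181.75 → $6,865.55
Total COGS = $9,302.25 + $6,865.55 = $16,167.80
Ending inventory (cost pool remaining) = $1,316.20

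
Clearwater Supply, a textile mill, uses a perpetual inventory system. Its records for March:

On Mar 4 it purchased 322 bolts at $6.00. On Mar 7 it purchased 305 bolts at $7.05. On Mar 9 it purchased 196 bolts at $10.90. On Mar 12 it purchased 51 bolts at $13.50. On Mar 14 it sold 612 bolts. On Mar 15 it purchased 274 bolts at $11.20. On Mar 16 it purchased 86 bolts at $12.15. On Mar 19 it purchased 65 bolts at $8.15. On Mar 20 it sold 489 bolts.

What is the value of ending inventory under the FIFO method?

Ending inventory = $2,101.05

Mar 14, 612 sold [FIFO — oldest first]: 322 @ $6.00 + 290 @ $7.05 = $3,976.50
Mar 20, 489 sold [FIFO — oldest first]: 15 @ $7.05 + 196 @ $10.90 + 51 @ $13.50 + 227 @ $11.20 = $5,473.05
Total COGS = $3,976.50 + $5,473.05 = $9,449.55
Ending inventory: 47 @ $11.20 + 86 @ $12.15 + 65 @ $8.15 = $2,101.05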